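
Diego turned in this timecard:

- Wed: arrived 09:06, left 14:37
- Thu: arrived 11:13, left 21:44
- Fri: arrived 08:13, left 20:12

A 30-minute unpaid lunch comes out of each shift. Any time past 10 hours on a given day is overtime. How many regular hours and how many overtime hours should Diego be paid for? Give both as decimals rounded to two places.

Wed: 09:06–14:37 = 5 h 31 min; less 30 min break → 5 h 1 min
Thu: 11:13–21:44 = 10 h 31 min; less 30 min break → 10 h 1 min
Fri: 08:13–20:12 = 11 h 59 min; less 30 min break → 11 h 29 min
Wed reg 5 h 1 min / OT 0 h 0 min; Thu reg 10 h 0 min / OT 0 h 1 min; Fri reg 10 h 0 min / OT 1 h 29 min.
Totals: regular 25 h 1 min, overtime 1 h 30 min.

Regular 25.02 hours, overtime 1.50 hours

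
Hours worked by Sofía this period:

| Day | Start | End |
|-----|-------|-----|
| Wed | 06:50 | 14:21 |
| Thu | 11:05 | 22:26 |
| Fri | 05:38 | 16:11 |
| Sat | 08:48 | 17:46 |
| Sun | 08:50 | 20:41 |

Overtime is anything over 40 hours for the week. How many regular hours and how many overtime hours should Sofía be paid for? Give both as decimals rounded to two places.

Regular 40.00 hours, overtime 10.23 hours

Wed: 06:50–14:21 = 7 h 31 min
Thu: 11:05–22:26 = 11 h 21 min
Fri: 05:38–16:11 = 10 h 33 min
Sat: 08:48–17:46 = 8 h 58 min
Sun: 08:50–20:41 = 11 h 51 min
Total worked: 50 h 14 min = 50.23 h.
Threshold 40 h → overtime 10 h 14 min, regular 40 h 0 min.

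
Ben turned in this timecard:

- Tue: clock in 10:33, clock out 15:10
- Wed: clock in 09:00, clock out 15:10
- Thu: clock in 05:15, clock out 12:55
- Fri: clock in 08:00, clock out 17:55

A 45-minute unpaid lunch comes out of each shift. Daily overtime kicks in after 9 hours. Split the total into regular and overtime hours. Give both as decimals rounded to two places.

Regular 25.20 hours, overtime 0.17 hours

Tue: 10:33–15:10 = 4 h 37 min; less 45 min break → 3 h 52 min
Wed: 09:00–15:10 = 6 h 10 min; less 45 min break → 5 h 25 min
Thu: 05:15–12:55 = 7 h 40 min; less 45 min break → 6 h 55 min
Fri: 08:00–17:55 = 9 h 55 min; less 45 min break → 9 h 10 min
Tue reg 3 h 52 min / OT 0 h 0 min; Wed reg 5 h 25 min / OT 0 h 0 min; Thu reg 6 h 55 min / OT 0 h 0 min; Fri reg 9 h 0 min / OT 0 h 10 min.
Totals: regular 25 h 12 min, overtime 0 h 10 min.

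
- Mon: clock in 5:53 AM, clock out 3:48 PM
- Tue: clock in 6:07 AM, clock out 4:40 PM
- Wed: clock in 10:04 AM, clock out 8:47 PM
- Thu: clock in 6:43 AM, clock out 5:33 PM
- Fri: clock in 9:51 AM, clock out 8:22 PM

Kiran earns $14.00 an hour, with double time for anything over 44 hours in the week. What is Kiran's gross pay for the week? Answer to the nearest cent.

Mon: 5:53 AM–3:48 PM = 9 h 55 min
Tue: 6:07 AM–4:40 PM = 10 h 33 min
Wed: 10:04 AM–8:47 PM = 10 h 43 min
Thu: 6:43 AM–5:33 PM = 10 h 50 min
Fri: 9:51 AM–8:22 PM = 10 h 31 min
Total worked: 52 h 32 min = 3152 min.
Regular 44 h 0 min = 2640 min at $14.00/h; overtime 8 h 32 min = 512 min at $28.00/h.
Pay = (2640 × $14.00 + 512 × $28.00) ÷ 60 = $854.93.

$854.93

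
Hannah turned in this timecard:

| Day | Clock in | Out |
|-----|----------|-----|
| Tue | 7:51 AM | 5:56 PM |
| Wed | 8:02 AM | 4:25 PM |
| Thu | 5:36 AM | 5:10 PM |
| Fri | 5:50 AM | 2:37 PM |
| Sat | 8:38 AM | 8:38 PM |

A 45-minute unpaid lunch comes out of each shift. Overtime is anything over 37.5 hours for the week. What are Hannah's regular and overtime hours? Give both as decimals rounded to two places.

Tue: 7:51 AM–5:56 PM = 10 h 5 min; less 45 min break → 9 h 20 min
Wed: 8:02 AM–4:25 PM = 8 h 23 min; less 45 min break → 7 h 38 min
Thu: 5:36 AM–5:10 PM = 11 h 34 min; less 45 min break → 10 h 49 min
Fri: 5:50 AM–2:37 PM = 8 h 47 min; less 45 min break → 8 h 2 min
Sat: 8:38 AM–8:38 PM = 12 h 0 min; less 45 min break → 11 h 15 min
Total worked: 47 h 4 min = 47.07 h.
Threshold 37.5 h → overtime 9 h 34 min, regular 37 h 30 min.

Regular 37.50 hours, overtime 9.57 hours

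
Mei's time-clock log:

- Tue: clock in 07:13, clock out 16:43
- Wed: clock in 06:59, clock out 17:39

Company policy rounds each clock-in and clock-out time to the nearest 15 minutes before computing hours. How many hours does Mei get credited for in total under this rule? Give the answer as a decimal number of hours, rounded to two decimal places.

Tue: in 07:13→07:15, out 16:43→16:45; 9 h 30 min
Wed: in 06:59→07:00, out 17:39→17:45; 10 h 45 min
Total credited: 20 h 15 min.

20.25 hours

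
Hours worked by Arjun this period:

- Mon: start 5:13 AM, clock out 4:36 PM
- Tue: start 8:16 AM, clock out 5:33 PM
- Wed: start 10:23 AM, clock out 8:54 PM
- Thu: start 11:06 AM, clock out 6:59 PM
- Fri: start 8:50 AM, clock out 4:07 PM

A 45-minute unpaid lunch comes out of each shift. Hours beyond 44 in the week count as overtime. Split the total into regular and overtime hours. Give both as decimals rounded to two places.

Mon: 5:13 AM–4:36 PM = 11 h 23 min; less 45 min break → 10 h 38 min
Tue: 8:16 AM–5:33 PM = 9 h 17 min; less 45 min break → 8 h 32 min
Wed: 10:23 AM–8:54 PM = 10 h 31 min; less 45 min break → 9 h 46 min
Thu: 11:06 AM–6:59 PM = 7 h 53 min; less 45 min break → 7 h 8 min
Fri: 8:50 AM–4:07 PM = 7 h 17 min; less 45 min break → 6 h 32 min
Total worked: 42 h 36 min = 42.60 h.
Threshold 44 h → overtime 0 h 0 min, regular 42 h 36 min.

Regular 42.60 hours, overtime 0.00 hours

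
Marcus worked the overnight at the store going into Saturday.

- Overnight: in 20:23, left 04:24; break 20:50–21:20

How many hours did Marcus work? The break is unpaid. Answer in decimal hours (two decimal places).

Overnight: 20:23 → midnight = 3 h 37 min; midnight → 04:24 = 4 h 24 min; span 8 h 1 min; less 30 min break → 7 h 31 min

7.52 hours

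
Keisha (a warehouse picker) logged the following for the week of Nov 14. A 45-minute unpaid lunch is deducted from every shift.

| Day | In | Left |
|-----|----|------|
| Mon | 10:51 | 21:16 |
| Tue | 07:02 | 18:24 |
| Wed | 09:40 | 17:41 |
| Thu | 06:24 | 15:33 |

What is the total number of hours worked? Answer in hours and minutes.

35 h 57 min

Mon: 10:51–21:16 = 10 h 25 min; less 45 min break → 9 h 40 min
Tue: 07:02–18:24 = 11 h 22 min; less 45 min break → 10 h 37 min
Wed: 09:40–17:41 = 8 h 1 min; less 45 min break → 7 h 16 min
Thu: 06:24–15:33 = 9 h 9 min; less 45 min break → 8 h 24 min
Total: 9 h 40 min + 10 h 37 min + 7 h 16 min + 8 h 24 min = 35 h 57 min.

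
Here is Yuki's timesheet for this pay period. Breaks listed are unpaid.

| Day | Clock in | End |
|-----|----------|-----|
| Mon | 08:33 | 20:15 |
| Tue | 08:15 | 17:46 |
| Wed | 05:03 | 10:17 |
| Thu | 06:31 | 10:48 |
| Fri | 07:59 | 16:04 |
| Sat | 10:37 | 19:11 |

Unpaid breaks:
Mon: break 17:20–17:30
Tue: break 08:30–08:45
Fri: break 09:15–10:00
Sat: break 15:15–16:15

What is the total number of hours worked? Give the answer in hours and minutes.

Mon: 08:33–20:15 = 11 h 42 min; less 10 min break → 11 h 32 min
Tue: 08:15–17:46 = 9 h 31 min; less 15 min break → 9 h 16 min
Wed: 05:03–10:17 = 5 h 14 min
Thu: 06:31–10:48 = 4 h 17 min
Fri: 07:59–16:04 = 8 h 5 min; less 45 min break → 7 h 20 min
Sat: 10:37–19:11 = 8 h 34 min; less 60 min break → 7 h 34 min
Total: 11 h 32 min + 9 h 16 min + 5 h 14 min + 4 h 17 min + 7 h 20 min + 7 h 34 min = 45 h 13 min.

45 h 13 min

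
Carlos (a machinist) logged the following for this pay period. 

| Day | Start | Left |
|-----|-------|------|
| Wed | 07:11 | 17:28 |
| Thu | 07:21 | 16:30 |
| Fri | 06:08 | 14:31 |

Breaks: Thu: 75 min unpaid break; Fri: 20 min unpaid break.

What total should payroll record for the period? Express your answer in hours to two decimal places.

Wed: 07:11–17:28 = 10 h 17 min
Thu: 07:21–16:30 = 9 h 9 min; less 75 min break → 7 h 54 min
Fri: 06:08–14:31 = 8 h 23 min; less 20 min break → 8 h 3 min
Total: 10 h 17 min + 7 h 54 min + 8 h 3 min = 26 h 14 min.

26.23 hours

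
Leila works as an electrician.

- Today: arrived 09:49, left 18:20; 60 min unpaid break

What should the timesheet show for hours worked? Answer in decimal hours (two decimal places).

Today: 09:49–18:20 = 8 h 31 min; less 60 min break → 7 h 31 min

7.52 hours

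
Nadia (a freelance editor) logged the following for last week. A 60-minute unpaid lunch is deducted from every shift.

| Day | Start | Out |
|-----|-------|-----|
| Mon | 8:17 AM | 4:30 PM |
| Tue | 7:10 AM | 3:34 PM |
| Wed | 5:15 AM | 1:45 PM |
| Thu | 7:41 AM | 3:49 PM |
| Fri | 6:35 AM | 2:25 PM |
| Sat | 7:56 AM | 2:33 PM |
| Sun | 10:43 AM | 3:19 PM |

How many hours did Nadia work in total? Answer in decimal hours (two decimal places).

45.30 hours

Mon: 8:17 AM–4:30 PM = 8 h 13 min; less 60 min break → 7 h 13 min
Tue: 7:10 AM–3:34 PM = 8 h 24 min; less 60 min break → 7 h 24 min
Wed: 5:15 AM–1:45 PM = 8 h 30 min; less 60 min break → 7 h 30 min
Thu: 7:41 AM–3:49 PM = 8 h 8 min; less 60 min break → 7 h 8 min
Fri: 6:35 AM–2:25 PM = 7 h 50 min; less 60 min break → 6 h 50 min
Sat: 7:56 AM–2:33 PM = 6 h 37 min; less 60 min break → 5 h 37 min
Sun: 10:43 AM–3:19 PM = 4 h 36 min; less 60 min break → 3 h 36 min
Total: 7 h 13 min + 7 h 24 min + 7 h 30 min + 7 h 8 min + 6 h 50 min + 5 h 37 min + 3 h 36 min = 45 h 18 min.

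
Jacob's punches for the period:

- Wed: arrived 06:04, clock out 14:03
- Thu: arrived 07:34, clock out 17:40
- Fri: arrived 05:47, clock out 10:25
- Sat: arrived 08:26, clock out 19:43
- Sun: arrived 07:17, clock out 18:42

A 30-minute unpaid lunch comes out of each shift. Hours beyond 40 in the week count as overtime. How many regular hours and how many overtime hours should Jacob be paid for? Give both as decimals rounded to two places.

Regular 40.00 hours, overtime 2.92 hours

Wed: 06:04–14:03 = 7 h 59 min; less 30 min break → 7 h 29 min
Thu: 07:34–17:40 = 10 h 6 min; less 30 min break → 9 h 36 min
Fri: 05:47–10:25 = 4 h 38 min; less 30 min break → 4 h 8 min
Sat: 08:26–19:43 = 11 h 17 min; less 30 min break → 10 h 47 min
Sun: 07:17–18:42 = 11 h 25 min; less 30 min break → 10 h 55 min
Total worked: 42 h 55 min = 42.92 h.
Threshold 40 h → overtime 2 h 55 min, regular 40 h 0 min.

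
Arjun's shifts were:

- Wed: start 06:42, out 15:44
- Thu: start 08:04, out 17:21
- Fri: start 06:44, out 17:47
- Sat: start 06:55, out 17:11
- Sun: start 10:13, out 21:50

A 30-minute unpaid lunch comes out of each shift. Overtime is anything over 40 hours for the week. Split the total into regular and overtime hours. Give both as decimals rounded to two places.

Regular 40.00 hours, overtime 8.75 hours

Wed: 06:42–15:44 = 9 h 2 min; less 30 min break → 8 h 32 min
Thu: 08:04–17:21 = 9 h 17 min; less 30 min break → 8 h 47 min
Fri: 06:44–17:47 = 11 h 3 min; less 30 min break → 10 h 33 min
Sat: 06:55–17:11 = 10 h 16 min; less 30 min break → 9 h 46 min
Sun: 10:13–21:50 = 11 h 37 min; less 30 min break → 11 h 7 min
Total worked: 48 h 45 min = 48.75 h.
Threshold 40 h → overtime 8 h 45 min, regular 40 h 0 min.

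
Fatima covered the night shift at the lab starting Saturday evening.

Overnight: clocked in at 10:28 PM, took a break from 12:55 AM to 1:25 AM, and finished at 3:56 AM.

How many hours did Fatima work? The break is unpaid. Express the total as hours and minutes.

Overnight: 10:28 PM → midnight = 1 h 32 min; midnight → 3:56 AM = 3 h 56 min; span 5 h 28 min; less 30 min break → 4 h 58 min

4 h 58 min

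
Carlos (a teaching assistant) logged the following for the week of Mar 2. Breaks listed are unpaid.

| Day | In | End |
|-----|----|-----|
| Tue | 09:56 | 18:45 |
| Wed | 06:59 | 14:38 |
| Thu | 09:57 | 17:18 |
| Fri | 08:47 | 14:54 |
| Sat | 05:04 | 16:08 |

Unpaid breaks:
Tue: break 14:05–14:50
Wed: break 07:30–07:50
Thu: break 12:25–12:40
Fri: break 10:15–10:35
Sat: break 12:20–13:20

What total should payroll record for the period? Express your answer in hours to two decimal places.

Tue: 09:56–18:45 = 8 h 49 min; less 45 min break → 8 h 4 min
Wed: 06:59–14:38 = 7 h 39 min; less 20 min break → 7 h 19 min
Thu: 09:57–17:18 = 7 h 21 min; less 15 min break → 7 h 6 min
Fri: 08:47–14:54 = 6 h 7 min; less 20 min break → 5 h 47 min
Sat: 05:04–16:08 = 11 h 4 min; less 60 min break → 10 h 4 min
Total: 8 h 4 min + 7 h 19 min + 7 h 6 min + 5 h 47 min + 10 h 4 min = 38 h 20 min.

38.33 hours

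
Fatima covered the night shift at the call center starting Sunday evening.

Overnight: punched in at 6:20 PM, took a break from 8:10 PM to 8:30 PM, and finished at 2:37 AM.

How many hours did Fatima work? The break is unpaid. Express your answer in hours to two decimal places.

Overnight: 6:20 PM → midnight = 5 h 40 min; midnight → 2:37 AM = 2 h 37 min; span 8 h 17 min; less 20 min break → 7 h 57 min

7.95 hours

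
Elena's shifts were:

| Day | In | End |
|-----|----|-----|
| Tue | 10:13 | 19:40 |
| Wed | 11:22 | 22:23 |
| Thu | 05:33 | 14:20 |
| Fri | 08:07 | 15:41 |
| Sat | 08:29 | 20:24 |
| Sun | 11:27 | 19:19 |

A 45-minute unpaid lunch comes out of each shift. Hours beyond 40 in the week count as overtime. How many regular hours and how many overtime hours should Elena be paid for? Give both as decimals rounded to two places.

Tue: 10:13–19:40 = 9 h 27 min; less 45 min break → 8 h 42 min
Wed: 11:22–22:23 = 11 h 1 min; less 45 min break → 10 h 16 min
Thu: 05:33–14:20 = 8 h 47 min; less 45 min break → 8 h 2 min
Fri: 08:07–15:41 = 7 h 34 min; less 45 min break → 6 h 49 min
Sat: 08:29–20:24 = 11 h 55 min; less 45 min break → 11 h 10 min
Sun: 11:27–19:19 = 7 h 52 min; less 45 min break → 7 h 7 min
Total worked: 52 h 6 min = 52.10 h.
Threshold 40 h → overtime 12 h 6 min, regular 40 h 0 min.

Regular 40.00 hours, overtime 12.10 hours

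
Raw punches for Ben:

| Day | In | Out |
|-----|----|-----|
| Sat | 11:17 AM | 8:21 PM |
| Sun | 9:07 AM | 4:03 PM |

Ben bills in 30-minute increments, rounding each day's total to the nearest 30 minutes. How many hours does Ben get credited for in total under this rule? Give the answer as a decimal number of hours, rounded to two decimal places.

Sat: 11:17 AM–8:21 PM = 9 h 4 min → rounds to 9 h 0 min
Sun: 9:07 AM–4:03 PM = 6 h 56 min → rounds to 7 h 0 min
Total credited: 16 h 0 min.

16.00 hours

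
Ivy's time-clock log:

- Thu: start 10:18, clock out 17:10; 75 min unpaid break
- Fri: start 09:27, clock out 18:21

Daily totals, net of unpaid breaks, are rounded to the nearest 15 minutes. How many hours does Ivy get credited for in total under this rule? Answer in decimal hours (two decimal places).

Thu: 10:18–17:10 = 6 h 52 min − 75 min = 5 h 37 min → rounds to 5 h 30 min
Fri: 09:27–18:21 = 8 h 54 min → rounds to 9 h 0 min
Total credited: 14 h 30 min.

14.50 hours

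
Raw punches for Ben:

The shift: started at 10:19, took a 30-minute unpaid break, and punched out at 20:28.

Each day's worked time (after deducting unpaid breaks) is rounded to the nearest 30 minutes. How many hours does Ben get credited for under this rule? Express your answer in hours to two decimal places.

9.50 hours

The shift: 10:19–20:28 = 10 h 9 min − 30 min = 9 h 39 min → rounds to 9 h 30 min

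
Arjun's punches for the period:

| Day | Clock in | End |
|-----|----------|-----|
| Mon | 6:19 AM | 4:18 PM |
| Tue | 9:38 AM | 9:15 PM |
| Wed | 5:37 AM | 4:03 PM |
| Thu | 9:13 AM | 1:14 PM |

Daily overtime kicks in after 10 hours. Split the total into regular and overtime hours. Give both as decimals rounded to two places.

Mon: 6:19 AM–4:18 PM = 9 h 59 min
Tue: 9:38 AM–9:15 PM = 11 h 37 min
Wed: 5:37 AM–4:03 PM = 10 h 26 min
Thu: 9:13 AM–1:14 PM = 4 h 1 min
Mon reg 9 h 59 min / OT 0 h 0 min; Tue reg 10 h 0 min / OT 1 h 37 min; Wed reg 10 h 0 min / OT 0 h 26 min; Thu reg 4 h 1 min / OT 0 h 0 min.
Totals: regular 34 h 0 min, overtime 2 h 3 min.

Regular 34.00 hours, overtime 2.05 hours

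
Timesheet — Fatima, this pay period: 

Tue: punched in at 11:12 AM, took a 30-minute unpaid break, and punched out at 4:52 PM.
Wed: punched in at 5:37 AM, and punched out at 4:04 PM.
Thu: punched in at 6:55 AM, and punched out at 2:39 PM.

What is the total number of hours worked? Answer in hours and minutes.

23 h 21 min

Tue: 11:12 AM–4:52 PM = 5 h 40 min; less 30 min break → 5 h 10 min
Wed: 5:37 AM–4:04 PM = 10 h 27 min
Thu: 6:55 AM–2:39 PM = 7 h 44 min
Total: 5 h 10 min + 10 h 27 min + 7 h 44 min = 23 h 21 min.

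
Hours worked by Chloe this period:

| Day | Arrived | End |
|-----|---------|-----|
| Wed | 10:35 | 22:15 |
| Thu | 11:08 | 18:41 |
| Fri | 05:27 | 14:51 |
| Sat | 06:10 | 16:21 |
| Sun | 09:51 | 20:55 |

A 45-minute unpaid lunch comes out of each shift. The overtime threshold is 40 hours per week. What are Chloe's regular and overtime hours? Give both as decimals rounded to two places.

Regular 40.00 hours, overtime 6.12 hours

Wed: 10:35–22:15 = 11 h 40 min; less 45 min break → 10 h 55 min
Thu: 11:08–18:41 = 7 h 33 min; less 45 min break → 6 h 48 min
Fri: 05:27–14:51 = 9 h 24 min; less 45 min break → 8 h 39 min
Sat: 06:10–16:21 = 10 h 11 min; less 45 min break → 9 h 26 min
Sun: 09:51–20:55 = 11 h 4 min; less 45 min break → 10 h 19 min
Total worked: 46 h 7 min = 46.12 h.
Threshold 40 h → overtime 6 h 7 min, regular 40 h 0 min.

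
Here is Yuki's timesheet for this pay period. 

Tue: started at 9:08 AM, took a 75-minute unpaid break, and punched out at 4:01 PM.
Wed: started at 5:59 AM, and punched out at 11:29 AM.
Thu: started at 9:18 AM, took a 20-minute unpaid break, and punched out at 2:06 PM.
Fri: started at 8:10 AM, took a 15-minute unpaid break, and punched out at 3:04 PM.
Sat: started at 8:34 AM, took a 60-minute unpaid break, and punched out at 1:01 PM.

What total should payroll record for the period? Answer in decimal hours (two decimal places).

Tue: 9:08 AM–4:01 PM = 6 h 53 min; less 75 min break → 5 h 38 min
Wed: 5:59 AM–11:29 AM = 5 h 30 min
Thu: 9:18 AM–2:06 PM = 4 h 48 min; less 20 min break → 4 h 28 min
Fri: 8:10 AM–3:04 PM = 6 h 54 min; less 15 min break → 6 h 39 min
Sat: 8:34 AM–1:01 PM = 4 h 27 min; less 60 min break → 3 h 27 min
Total: 5 h 38 min + 5 h 30 min + 4 h 28 min + 6 h 39 min + 3 h 27 min = 25 h 42 min.

25.70 hours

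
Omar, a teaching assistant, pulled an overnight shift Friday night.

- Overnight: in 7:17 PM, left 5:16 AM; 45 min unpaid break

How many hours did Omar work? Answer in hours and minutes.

9 h 14 min

Overnight: 7:17 PM → midnight = 4 h 43 min; midnight → 5:16 AM = 5 h 16 min; span 9 h 59 min; less 45 min break → 9 h 14 min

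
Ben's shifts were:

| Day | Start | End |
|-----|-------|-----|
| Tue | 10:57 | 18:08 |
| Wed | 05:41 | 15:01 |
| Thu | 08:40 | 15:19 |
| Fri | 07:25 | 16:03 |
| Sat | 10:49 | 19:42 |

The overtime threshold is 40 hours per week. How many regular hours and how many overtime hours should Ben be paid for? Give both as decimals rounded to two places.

Regular 40.00 hours, overtime 0.68 hours

Tue: 10:57–18:08 = 7 h 11 min
Wed: 05:41–15:01 = 9 h 20 min
Thu: 08:40–15:19 = 6 h 39 min
Fri: 07:25–16:03 = 8 h 38 min
Sat: 10:49–19:42 = 8 h 53 min
Total worked: 40 h 41 min = 40.68 h.
Threshold 40 h → overtime 0 h 41 min, regular 40 h 0 min.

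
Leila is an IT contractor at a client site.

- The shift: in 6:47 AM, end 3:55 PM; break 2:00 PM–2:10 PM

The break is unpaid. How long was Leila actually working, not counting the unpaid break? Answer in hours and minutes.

The shift: 6:47 AM–3:55 PM = 9 h 8 min; less 10 min break → 8 h 58 min

8 h 58 min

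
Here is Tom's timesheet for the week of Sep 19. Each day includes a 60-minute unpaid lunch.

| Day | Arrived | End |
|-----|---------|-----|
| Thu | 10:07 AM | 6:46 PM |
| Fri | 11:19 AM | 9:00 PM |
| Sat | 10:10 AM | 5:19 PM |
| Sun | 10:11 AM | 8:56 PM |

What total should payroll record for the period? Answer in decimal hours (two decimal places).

Thu: 10:07 AM–6:46 PM = 8 h 39 min; less 60 min break → 7 h 39 min
Fri: 11:19 AM–9:00 PM = 9 h 41 min; less 60 min break → 8 h 41 min
Sat: 10:10 AM–5:19 PM = 7 h 9 min; less 60 min break → 6 h 9 min
Sun: 10:11 AM–8:56 PM = 10 h 45 min; less 60 min break → 9 h 45 min
Total: 7 h 39 min + 8 h 41 min + 6 h 9 min + 9 h 45 min = 32 h 14 min.

32.23 hours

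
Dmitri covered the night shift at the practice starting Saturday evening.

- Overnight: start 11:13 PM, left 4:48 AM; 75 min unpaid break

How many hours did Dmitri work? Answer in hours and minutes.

Overnight: 11:13 PM → midnight = 0 h 47 min; midnight → 4:48 AM = 4 h 48 min; span 5 h 35 min; less 75 min break → 4 h 20 min

4 h 20 min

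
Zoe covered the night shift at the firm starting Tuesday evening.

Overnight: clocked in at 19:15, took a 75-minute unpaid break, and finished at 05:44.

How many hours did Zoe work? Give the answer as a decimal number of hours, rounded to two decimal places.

9.23 hours

Overnight: 19:15 → midnight = 4 h 45 min; midnight → 05:44 = 5 h 44 min; span 10 h 29 min; less 75 min break → 9 h 14 min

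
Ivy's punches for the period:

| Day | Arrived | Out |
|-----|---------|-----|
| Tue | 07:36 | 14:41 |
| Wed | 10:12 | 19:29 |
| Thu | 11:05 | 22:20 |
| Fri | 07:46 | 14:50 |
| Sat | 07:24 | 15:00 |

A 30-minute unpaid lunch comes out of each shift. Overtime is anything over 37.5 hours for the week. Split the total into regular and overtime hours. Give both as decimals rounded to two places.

Regular 37.50 hours, overtime 2.28 hours

Tue: 07:36–14:41 = 7 h 5 min; less 30 min break → 6 h 35 min
Wed: 10:12–19:29 = 9 h 17 min; less 30 min break → 8 h 47 min
Thu: 11:05–22:20 = 11 h 15 min; less 30 min break → 10 h 45 min
Fri: 07:46–14:50 = 7 h 4 min; less 30 min break → 6 h 34 min
Sat: 07:24–15:00 = 7 h 36 min; less 30 min break → 7 h 6 min
Total worked: 39 h 47 min = 39.78 h.
Threshold 37.5 h → overtime 2 h 17 min, regular 37 h 30 min.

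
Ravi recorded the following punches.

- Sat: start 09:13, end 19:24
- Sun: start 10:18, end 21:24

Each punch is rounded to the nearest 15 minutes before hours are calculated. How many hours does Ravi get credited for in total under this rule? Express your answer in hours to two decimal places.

21.50 hours

Sat: in 09:13→09:15, out 19:24→19:30; 10 h 15 min
Sun: in 10:18→10:15, out 21:24→21:30; 11 h 15 min
Total credited: 21 h 30 min.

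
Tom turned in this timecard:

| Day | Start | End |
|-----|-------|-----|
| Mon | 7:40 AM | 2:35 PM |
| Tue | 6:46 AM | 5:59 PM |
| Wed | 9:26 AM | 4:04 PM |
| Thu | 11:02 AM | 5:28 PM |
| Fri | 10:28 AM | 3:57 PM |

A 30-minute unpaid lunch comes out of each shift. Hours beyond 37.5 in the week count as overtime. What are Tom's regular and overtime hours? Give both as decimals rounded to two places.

Regular 34.18 hours, overtime 0.00 hours

Mon: 7:40 AM–2:35 PM = 6 h 55 min; less 30 min break → 6 h 25 min
Tue: 6:46 AM–5:59 PM = 11 h 13 min; less 30 min break → 10 h 43 min
Wed: 9:26 AM–4:04 PM = 6 h 38 min; less 30 min break → 6 h 8 min
Thu: 11:02 AM–5:28 PM = 6 h 26 min; less 30 min break → 5 h 56 min
Fri: 10:28 AM–3:57 PM = 5 h 29 min; less 30 min break → 4 h 59 min
Total worked: 34 h 11 min = 34.18 h.
Threshold 37.5 h → overtime 0 h 0 min, regular 34 h 11 min.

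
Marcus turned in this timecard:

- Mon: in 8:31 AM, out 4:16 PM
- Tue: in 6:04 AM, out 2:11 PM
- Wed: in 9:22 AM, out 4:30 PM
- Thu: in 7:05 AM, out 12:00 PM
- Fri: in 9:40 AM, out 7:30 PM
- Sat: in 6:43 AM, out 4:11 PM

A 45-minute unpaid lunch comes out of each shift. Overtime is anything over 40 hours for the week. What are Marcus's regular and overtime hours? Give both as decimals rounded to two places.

Mon: 8:31 AM–4:16 PM = 7 h 45 min; less 45 min break → 7 h 0 min
Tue: 6:04 AM–2:11 PM = 8 h 7 min; less 45 min break → 7 h 22 min
Wed: 9:22 AM–4:30 PM = 7 h 8 min; less 45 min break → 6 h 23 min
Thu: 7:05 AM–12:00 PM = 4 h 55 min; less 45 min break → 4 h 10 min
Fri: 9:40 AM–7:30 PM = 9 h 50 min; less 45 min break → 9 h 5 min
Sat: 6:43 AM–4:11 PM = 9 h 28 min; less 45 min break → 8 h 43 min
Total worked: 42 h 43 min = 42.72 h.
Threshold 40 h → overtime 2 h 43 min, regular 40 h 0 min.

Regular 40.00 hours, overtime 2.72 hours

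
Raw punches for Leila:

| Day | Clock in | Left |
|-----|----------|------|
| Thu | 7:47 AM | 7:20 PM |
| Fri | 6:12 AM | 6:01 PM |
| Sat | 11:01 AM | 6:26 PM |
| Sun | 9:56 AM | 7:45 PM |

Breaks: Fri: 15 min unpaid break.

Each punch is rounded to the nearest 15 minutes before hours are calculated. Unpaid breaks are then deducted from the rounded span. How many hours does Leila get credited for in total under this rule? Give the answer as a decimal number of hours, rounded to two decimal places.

Thu: in 7:47 AM→7:45 AM, out 7:20 PM→7:15 PM; 11 h 30 min
Fri: in 6:12 AM→6:15 AM, out 6:01 PM→6:00 PM; 11 h 45 min − 15 min = 11 h 30 min
Sat: in 11:01 AM→11:00 AM, out 6:26 PM→6:30 PM; 7 h 30 min
Sun: in 9:56 AM→10:00 AM, out 7:45 PM→7:45 PM; 9 h 45 min
Total credited: 40 h 15 min.

40.25 hours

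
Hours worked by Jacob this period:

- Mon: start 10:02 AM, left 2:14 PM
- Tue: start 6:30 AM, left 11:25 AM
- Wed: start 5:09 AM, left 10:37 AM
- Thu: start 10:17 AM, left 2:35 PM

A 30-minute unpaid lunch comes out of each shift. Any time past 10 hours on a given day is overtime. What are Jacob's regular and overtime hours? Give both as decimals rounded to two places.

Mon: 10:02 AM–2:14 PM = 4 h 12 min; less 30 min break → 3 h 42 min
Tue: 6:30 AM–11:25 AM = 4 h 55 min; less 30 min break → 4 h 25 min
Wed: 5:09 AM–10:37 AM = 5 h 28 min; less 30 min break → 4 h 58 min
Thu: 10:17 AM–2:35 PM = 4 h 18 min; less 30 min break → 3 h 48 min
Mon reg 3 h 42 min / OT 0 h 0 min; Tue reg 4 h 25 min / OT 0 h 0 min; Wed reg 4 h 58 min / OT 0 h 0 min; Thu reg 3 h 48 min / OT 0 h 0 min.
Totals: regular 16 h 53 min, overtime 0 h 0 min.

Regular 16.88 hours, overtime 0.00 hours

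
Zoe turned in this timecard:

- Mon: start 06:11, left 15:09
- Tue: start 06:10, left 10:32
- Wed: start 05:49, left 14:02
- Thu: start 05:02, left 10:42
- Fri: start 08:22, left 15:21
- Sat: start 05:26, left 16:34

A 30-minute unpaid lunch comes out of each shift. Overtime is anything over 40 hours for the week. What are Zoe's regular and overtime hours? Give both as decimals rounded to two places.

Mon: 06:11–15:09 = 8 h 58 min; less 30 min break → 8 h 28 min
Tue: 06:10–10:32 = 4 h 22 min; less 30 min break → 3 h 52 min
Wed: 05:49–14:02 = 8 h 13 min; less 30 min break → 7 h 43 min
Thu: 05:02–10:42 = 5 h 40 min; less 30 min break → 5 h 10 min
Fri: 08:22–15:21 = 6 h 59 min; less 30 min break → 6 h 29 min
Sat: 05:26–16:34 = 11 h 8 min; less 30 min break → 10 h 38 min
Total worked: 42 h 20 min = 42.33 h.
Threshold 40 h → overtime 2 h 20 min, regular 40 h 0 min.

Regular 40.00 hours, overtime 2.33 hours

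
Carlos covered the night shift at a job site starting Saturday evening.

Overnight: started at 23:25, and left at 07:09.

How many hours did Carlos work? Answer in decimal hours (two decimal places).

Overnight: 23:25 → midnight = 0 h 35 min; midnight → 07:09 = 7 h 9 min; span 7 h 44 min

7.73 hours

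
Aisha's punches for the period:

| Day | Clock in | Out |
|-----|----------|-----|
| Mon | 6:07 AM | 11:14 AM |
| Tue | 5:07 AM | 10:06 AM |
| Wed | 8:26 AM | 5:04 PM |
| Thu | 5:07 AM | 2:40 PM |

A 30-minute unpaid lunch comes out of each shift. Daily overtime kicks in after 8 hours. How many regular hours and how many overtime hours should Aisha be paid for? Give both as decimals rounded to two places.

Regular 25.10 hours, overtime 1.18 hours

Mon: 6:07 AM–11:14 AM = 5 h 7 min; less 30 min break → 4 h 37 min
Tue: 5:07 AM–10:06 AM = 4 h 59 min; less 30 min break → 4 h 29 min
Wed: 8:26 AM–5:04 PM = 8 h 38 min; less 30 min break → 8 h 8 min
Thu: 5:07 AM–2:40 PM = 9 h 33 min; less 30 min break → 9 h 3 min
Mon reg 4 h 37 min / OT 0 h 0 min; Tue reg 4 h 29 min / OT 0 h 0 min; Wed reg 8 h 0 min / OT 0 h 8 min; Thu reg 8 h 0 min / OT 1 h 3 min.
Totals: regular 25 h 6 min, overtime 1 h 11 min.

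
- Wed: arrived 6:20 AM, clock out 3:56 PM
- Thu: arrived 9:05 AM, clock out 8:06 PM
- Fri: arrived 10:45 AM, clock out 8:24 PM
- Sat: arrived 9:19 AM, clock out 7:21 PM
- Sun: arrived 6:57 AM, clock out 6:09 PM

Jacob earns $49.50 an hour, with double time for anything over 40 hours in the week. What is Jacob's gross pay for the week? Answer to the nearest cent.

Wed: 6:20 AM–3:56 PM = 9 h 36 min
Thu: 9:05 AM–8:06 PM = 11 h 1 min
Fri: 10:45 AM–8:24 PM = 9 h 39 min
Sat: 9:19 AM–7:21 PM = 10 h 2 min
Sun: 6:57 AM–6:09 PM = 11 h 12 min
Total worked: 51 h 30 min = 3090 min.
Regular 40 h 0 min = 2400 min at $49.50/h; overtime 11 h 30 min = 690 min at $99.00/h.
Pay = (2400 × $49.50 + 690 × $99.00) ÷ 60 = $3118.50.

$3118.50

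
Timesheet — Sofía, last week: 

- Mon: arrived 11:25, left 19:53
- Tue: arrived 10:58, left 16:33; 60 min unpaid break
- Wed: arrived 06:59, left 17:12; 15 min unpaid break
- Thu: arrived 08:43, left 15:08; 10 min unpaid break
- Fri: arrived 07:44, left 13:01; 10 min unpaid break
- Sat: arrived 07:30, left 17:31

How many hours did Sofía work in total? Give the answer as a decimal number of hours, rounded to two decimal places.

Mon: 11:25–19:53 = 8 h 28 min
Tue: 10:58–16:33 = 5 h 35 min; less 60 min break → 4 h 35 min
Wed: 06:59–17:12 = 10 h 13 min; less 15 min break → 9 h 58 min
Thu: 08:43–15:08 = 6 h 25 min; less 10 min break → 6 h 15 min
Fri: 07:44–13:01 = 5 h 17 min; less 10 min break → 5 h 7 min
Sat: 07:30–17:31 = 10 h 1 min
Total: 8 h 28 min + 4 h 35 min + 9 h 58 min + 6 h 15 min + 5 h 7 min + 10 h 1 min = 44 h 24 min.

44.40 hours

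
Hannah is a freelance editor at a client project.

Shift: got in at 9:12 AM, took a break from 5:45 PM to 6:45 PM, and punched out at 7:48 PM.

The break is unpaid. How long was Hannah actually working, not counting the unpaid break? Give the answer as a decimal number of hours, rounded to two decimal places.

Shift: 9:12 AM–7:48 PM = 10 h 36 min; less 60 min break → 9 h 36 min

9.60 hours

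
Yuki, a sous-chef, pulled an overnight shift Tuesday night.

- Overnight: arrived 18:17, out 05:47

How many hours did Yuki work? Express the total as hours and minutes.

Overnight: 18:17 → midnight = 5 h 43 min; midnight → 05:47 = 5 h 47 min; span 11 h 30 min

11 h 30 min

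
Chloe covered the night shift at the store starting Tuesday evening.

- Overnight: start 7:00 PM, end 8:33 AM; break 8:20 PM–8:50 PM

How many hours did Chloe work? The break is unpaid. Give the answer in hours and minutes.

13 h 3 min

Overnight: 7:00 PM → midnight = 5 h 0 min; midnight → 8:33 AM = 8 h 33 min; span 13 h 33 min; less 30 min break → 13 h 3 min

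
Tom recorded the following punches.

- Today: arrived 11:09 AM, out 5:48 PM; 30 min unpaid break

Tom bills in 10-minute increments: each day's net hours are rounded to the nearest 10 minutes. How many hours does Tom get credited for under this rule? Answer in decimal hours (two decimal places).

6.17 hours

Today: 11:09 AM–5:48 PM = 6 h 39 min − 30 min = 6 h 9 min → rounds to 6 h 10 min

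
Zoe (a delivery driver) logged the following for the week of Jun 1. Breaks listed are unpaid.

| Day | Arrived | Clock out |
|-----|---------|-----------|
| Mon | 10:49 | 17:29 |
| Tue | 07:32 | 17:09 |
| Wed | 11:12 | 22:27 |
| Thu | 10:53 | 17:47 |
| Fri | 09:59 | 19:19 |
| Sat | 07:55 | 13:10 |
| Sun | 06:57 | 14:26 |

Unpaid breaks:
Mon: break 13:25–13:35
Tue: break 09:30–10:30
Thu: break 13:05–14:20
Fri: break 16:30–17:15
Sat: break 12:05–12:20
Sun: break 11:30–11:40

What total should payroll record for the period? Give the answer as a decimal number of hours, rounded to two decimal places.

52.92 hours

Mon: 10:49–17:29 = 6 h 40 min; less 10 min break → 6 h 30 min
Tue: 07:32–17:09 = 9 h 37 min; less 60 min break → 8 h 37 min
Wed: 11:12–22:27 = 11 h 15 min
Thu: 10:53–17:47 = 6 h 54 min; less 75 min break → 5 h 39 min
Fri: 09:59–19:19 = 9 h 20 min; less 45 min break → 8 h 35 min
Sat: 07:55–13:10 = 5 h 15 min; less 15 min break → 5 h 0 min
Sun: 06:57–14:26 = 7 h 29 min; less 10 min break → 7 h 19 min
Total: 6 h 30 min + 8 h 37 min + 11 h 15 min + 5 h 39 min + 8 h 35 min + 5 h 0 min + 7 h 19 min = 52 h 55 min.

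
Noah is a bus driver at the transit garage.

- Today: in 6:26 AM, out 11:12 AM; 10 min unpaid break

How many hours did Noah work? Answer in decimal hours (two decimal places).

4.60 hours

Today: 6:26 AM–11:12 AM = 4 h 46 min; less 10 min break → 4 h 36 min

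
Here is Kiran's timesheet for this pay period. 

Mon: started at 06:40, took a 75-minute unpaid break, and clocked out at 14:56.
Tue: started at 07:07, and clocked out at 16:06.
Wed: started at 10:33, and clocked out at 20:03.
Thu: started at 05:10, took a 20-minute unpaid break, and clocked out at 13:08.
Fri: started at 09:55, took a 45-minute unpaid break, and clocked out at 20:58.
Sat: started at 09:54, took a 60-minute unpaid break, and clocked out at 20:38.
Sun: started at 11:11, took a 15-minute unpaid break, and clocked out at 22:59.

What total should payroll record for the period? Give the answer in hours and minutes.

64 h 43 min

Mon: 06:40–14:56 = 8 h 16 min; less 75 min break → 7 h 1 min
Tue: 07:07–16:06 = 8 h 59 min
Wed: 10:33–20:03 = 9 h 30 min
Thu: 05:10–13:08 = 7 h 58 min; less 20 min break → 7 h 38 min
Fri: 09:55–20:58 = 11 h 3 min; less 45 min break → 10 h 18 min
Sat: 09:54–20:38 = 10 h 44 min; less 60 min break → 9 h 44 min
Sun: 11:11–22:59 = 11 h 48 min; less 15 min break → 11 h 33 min
Total: 7 h 1 min + 8 h 59 min + 9 h 30 min + 7 h 38 min + 10 h 18 min + 9 h 44 min + 11 h 33 min = 64 h 43 min.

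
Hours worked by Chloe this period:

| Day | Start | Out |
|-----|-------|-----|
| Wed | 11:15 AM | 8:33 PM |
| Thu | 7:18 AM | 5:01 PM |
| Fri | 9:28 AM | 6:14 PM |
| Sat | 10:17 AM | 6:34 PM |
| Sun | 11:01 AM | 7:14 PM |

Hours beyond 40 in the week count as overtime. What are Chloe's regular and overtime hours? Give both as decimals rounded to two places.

Regular 40.00 hours, overtime 4.28 hours

Wed: 11:15 AM–8:33 PM = 9 h 18 min
Thu: 7:18 AM–5:01 PM = 9 h 43 min
Fri: 9:28 AM–6:14 PM = 8 h 46 min
Sat: 10:17 AM–6:34 PM = 8 h 17 min
Sun: 11:01 AM–7:14 PM = 8 h 13 min
Total worked: 44 h 17 min = 44.28 h.
Threshold 40 h → overtime 4 h 17 min, regular 40 h 0 min.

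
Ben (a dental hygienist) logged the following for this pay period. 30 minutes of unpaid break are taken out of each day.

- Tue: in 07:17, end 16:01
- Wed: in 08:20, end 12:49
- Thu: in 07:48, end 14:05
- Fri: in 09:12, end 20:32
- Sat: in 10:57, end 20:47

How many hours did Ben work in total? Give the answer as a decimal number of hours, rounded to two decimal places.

38.17 hours

Tue: 07:17–16:01 = 8 h 44 min; less 30 min break → 8 h 14 min
Wed: 08:20–12:49 = 4 h 29 min; less 30 min break → 3 h 59 min
Thu: 07:48–14:05 = 6 h 17 min; less 30 min break → 5 h 47 min
Fri: 09:12–20:32 = 11 h 20 min; less 30 min break → 10 h 50 min
Sat: 10:57–20:47 = 9 h 50 min; less 30 min break → 9 h 20 min
Total: 8 h 14 min + 3 h 59 min + 5 h 47 min + 10 h 50 min + 9 h 20 min = 38 h 10 min.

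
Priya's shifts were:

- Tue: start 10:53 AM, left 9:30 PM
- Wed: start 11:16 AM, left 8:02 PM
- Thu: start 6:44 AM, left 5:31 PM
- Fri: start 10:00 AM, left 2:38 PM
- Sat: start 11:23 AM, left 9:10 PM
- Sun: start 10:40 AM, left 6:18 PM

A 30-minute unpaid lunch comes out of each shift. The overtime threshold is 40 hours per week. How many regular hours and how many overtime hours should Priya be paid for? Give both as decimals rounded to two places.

Regular 40.00 hours, overtime 9.22 hours

Tue: 10:53 AM–9:30 PM = 10 h 37 min; less 30 min break → 10 h 7 min
Wed: 11:16 AM–8:02 PM = 8 h 46 min; less 30 min break → 8 h 16 min
Thu: 6:44 AM–5:31 PM = 10 h 47 min; less 30 min break → 10 h 17 min
Fri: 10:00 AM–2:38 PM = 4 h 38 min; less 30 min break → 4 h 8 min
Sat: 11:23 AM–9:10 PM = 9 h 47 min; less 30 min break → 9 h 17 min
Sun: 10:40 AM–6:18 PM = 7 h 38 min; less 30 min break → 7 h 8 min
Total worked: 49 h 13 min = 49.22 h.
Threshold 40 h → overtime 9 h 13 min, regular 40 h 0 min.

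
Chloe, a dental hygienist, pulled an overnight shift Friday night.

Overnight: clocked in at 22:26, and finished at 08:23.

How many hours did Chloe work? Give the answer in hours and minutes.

9 h 57 min

Overnight: 22:26 → midnight = 1 h 34 min; midnight → 08:23 = 8 h 23 min; span 9 h 57 min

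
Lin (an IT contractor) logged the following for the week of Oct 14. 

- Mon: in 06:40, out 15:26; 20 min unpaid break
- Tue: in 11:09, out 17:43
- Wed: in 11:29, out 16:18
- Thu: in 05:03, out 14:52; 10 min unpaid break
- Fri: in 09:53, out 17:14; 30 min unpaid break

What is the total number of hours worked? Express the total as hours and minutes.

36 h 19 min

Mon: 06:40–15:26 = 8 h 46 min; less 20 min break → 8 h 26 min
Tue: 11:09–17:43 = 6 h 34 min
Wed: 11:29–16:18 = 4 h 49 min
Thu: 05:03–14:52 = 9 h 49 min; less 10 min break → 9 h 39 min
Fri: 09:53–17:14 = 7 h 21 min; less 30 min break → 6 h 51 min
Total: 8 h 26 min + 6 h 34 min + 4 h 49 min + 9 h 39 min + 6 h 51 min = 36 h 19 min.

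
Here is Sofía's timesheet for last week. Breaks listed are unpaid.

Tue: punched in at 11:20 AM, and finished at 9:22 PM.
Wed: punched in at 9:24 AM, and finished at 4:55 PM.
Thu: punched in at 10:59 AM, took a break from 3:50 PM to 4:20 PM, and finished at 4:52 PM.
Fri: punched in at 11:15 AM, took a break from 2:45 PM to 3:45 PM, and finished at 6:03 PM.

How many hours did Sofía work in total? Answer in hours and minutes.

28 h 44 min

Tue: 11:20 AM–9:22 PM = 10 h 2 min
Wed: 9:24 AM–4:55 PM = 7 h 31 min
Thu: 10:59 AM–4:52 PM = 5 h 53 min; less 30 min break → 5 h 23 min
Fri: 11:15 AM–6:03 PM = 6 h 48 min; less 60 min break → 5 h 48 min
Total: 10 h 2 min + 7 h 31 min + 5 h 23 min + 5 h 48 min = 28 h 44 min.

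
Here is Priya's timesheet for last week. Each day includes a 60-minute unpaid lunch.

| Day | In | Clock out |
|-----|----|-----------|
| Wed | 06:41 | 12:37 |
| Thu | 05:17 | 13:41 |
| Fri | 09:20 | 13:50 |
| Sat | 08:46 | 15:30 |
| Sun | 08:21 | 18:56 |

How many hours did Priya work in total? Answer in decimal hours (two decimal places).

31.15 hours

Wed: 06:41–12:37 = 5 h 56 min; less 60 min break → 4 h 56 min
Thu: 05:17–13:41 = 8 h 24 min; less 60 min break → 7 h 24 min
Fri: 09:20–13:50 = 4 h 30 min; less 60 min break → 3 h 30 min
Sat: 08:46–15:30 = 6 h 44 min; less 60 min break → 5 h 44 min
Sun: 08:21–18:56 = 10 h 35 min; less 60 min break → 9 h 35 min
Total: 4 h 56 min + 7 h 24 min + 3 h 30 min + 5 h 44 min + 9 h 35 min = 31 h 9 min.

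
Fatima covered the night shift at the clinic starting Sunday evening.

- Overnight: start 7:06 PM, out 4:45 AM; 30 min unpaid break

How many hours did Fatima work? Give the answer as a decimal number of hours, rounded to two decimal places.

Overnight: 7:06 PM → midnight = 4 h 54 min; midnight → 4:45 AM = 4 h 45 min; span 9 h 39 min; less 30 min break → 9 h 9 min

9.15 hours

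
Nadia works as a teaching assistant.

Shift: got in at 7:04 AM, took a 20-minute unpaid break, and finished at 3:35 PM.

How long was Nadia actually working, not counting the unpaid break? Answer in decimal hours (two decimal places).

8.18 hours

Shift: 7:04 AM–3:35 PM = 8 h 31 min; less 20 min break → 8 h 11 min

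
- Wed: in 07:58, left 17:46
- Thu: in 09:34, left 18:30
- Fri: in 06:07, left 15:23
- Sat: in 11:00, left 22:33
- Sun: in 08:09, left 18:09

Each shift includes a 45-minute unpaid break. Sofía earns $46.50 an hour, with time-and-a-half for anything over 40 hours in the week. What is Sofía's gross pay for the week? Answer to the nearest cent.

$2264.55

Wed: 07:58–17:46 = 9 h 48 min; less 45 min break → 9 h 3 min
Thu: 09:34–18:30 = 8 h 56 min; less 45 min break → 8 h 11 min
Fri: 06:07–15:23 = 9 h 16 min; less 45 min break → 8 h 31 min
Sat: 11:00–22:33 = 11 h 33 min; less 45 min break → 10 h 48 min
Sun: 08:09–18:09 = 10 h 0 min; less 45 min break → 9 h 15 min
Total worked: 45 h 48 min = 2748 min.
Regular 40 h 0 min = 2400 min at $46.50/h; overtime 5 h 48 min = 348 min at $69.75/h.
Pay = (2400 × $46.50 + 348 × $69.75) ÷ 60 = $2264.55.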